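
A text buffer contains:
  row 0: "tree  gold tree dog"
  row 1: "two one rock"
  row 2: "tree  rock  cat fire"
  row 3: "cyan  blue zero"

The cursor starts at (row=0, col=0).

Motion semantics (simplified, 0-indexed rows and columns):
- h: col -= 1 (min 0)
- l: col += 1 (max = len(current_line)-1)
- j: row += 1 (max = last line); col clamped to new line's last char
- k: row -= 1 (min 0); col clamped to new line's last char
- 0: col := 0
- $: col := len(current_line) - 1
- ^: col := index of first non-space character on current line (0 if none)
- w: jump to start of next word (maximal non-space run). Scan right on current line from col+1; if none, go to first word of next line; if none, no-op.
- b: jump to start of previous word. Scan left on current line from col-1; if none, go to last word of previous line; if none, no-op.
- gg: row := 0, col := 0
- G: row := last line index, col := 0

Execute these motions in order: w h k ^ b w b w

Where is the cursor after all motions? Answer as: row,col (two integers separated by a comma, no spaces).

Answer: 0,6

Derivation:
After 1 (w): row=0 col=6 char='g'
After 2 (h): row=0 col=5 char='_'
After 3 (k): row=0 col=5 char='_'
After 4 (^): row=0 col=0 char='t'
After 5 (b): row=0 col=0 char='t'
After 6 (w): row=0 col=6 char='g'
After 7 (b): row=0 col=0 char='t'
After 8 (w): row=0 col=6 char='g'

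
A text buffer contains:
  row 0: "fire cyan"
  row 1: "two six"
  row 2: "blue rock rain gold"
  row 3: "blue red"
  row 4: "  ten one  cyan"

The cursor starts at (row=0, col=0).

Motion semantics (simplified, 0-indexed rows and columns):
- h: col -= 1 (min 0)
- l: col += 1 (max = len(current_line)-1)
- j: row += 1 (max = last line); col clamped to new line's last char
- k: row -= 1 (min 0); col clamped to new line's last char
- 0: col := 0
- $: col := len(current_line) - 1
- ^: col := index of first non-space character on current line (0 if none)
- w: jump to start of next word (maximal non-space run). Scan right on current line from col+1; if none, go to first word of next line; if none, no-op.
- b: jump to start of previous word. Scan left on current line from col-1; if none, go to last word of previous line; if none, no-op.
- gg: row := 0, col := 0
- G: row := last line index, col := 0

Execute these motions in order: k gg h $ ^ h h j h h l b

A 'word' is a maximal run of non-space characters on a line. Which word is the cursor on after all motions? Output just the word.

After 1 (k): row=0 col=0 char='f'
After 2 (gg): row=0 col=0 char='f'
After 3 (h): row=0 col=0 char='f'
After 4 ($): row=0 col=8 char='n'
After 5 (^): row=0 col=0 char='f'
After 6 (h): row=0 col=0 char='f'
After 7 (h): row=0 col=0 char='f'
After 8 (j): row=1 col=0 char='t'
After 9 (h): row=1 col=0 char='t'
After 10 (h): row=1 col=0 char='t'
After 11 (l): row=1 col=1 char='w'
After 12 (b): row=1 col=0 char='t'

Answer: two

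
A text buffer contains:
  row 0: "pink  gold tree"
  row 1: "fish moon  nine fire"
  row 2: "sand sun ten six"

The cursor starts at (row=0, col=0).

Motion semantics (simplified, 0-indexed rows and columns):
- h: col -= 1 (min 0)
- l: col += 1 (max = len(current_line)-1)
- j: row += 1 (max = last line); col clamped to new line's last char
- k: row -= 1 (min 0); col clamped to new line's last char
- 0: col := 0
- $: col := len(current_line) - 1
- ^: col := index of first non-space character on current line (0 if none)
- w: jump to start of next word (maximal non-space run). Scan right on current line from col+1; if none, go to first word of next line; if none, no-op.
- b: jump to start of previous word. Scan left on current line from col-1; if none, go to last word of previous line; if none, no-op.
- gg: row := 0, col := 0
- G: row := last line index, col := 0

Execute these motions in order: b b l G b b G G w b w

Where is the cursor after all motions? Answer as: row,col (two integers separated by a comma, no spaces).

After 1 (b): row=0 col=0 char='p'
After 2 (b): row=0 col=0 char='p'
After 3 (l): row=0 col=1 char='i'
After 4 (G): row=2 col=0 char='s'
After 5 (b): row=1 col=16 char='f'
After 6 (b): row=1 col=11 char='n'
After 7 (G): row=2 col=0 char='s'
After 8 (G): row=2 col=0 char='s'
After 9 (w): row=2 col=5 char='s'
After 10 (b): row=2 col=0 char='s'
After 11 (w): row=2 col=5 char='s'

Answer: 2,5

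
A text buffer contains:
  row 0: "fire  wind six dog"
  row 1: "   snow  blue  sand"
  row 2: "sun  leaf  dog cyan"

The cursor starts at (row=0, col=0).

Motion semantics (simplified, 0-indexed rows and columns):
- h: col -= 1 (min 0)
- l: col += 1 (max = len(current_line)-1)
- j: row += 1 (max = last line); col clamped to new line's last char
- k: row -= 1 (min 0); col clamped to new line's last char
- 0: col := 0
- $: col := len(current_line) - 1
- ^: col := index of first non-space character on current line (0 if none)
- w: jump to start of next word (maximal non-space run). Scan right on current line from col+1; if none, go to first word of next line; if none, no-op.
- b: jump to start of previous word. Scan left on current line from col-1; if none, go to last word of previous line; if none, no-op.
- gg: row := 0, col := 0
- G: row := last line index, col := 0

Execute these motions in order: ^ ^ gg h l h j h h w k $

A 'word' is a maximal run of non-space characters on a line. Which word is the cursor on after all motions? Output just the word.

Answer: dog

Derivation:
After 1 (^): row=0 col=0 char='f'
After 2 (^): row=0 col=0 char='f'
After 3 (gg): row=0 col=0 char='f'
After 4 (h): row=0 col=0 char='f'
After 5 (l): row=0 col=1 char='i'
After 6 (h): row=0 col=0 char='f'
After 7 (j): row=1 col=0 char='_'
After 8 (h): row=1 col=0 char='_'
After 9 (h): row=1 col=0 char='_'
After 10 (w): row=1 col=3 char='s'
After 11 (k): row=0 col=3 char='e'
After 12 ($): row=0 col=17 char='g'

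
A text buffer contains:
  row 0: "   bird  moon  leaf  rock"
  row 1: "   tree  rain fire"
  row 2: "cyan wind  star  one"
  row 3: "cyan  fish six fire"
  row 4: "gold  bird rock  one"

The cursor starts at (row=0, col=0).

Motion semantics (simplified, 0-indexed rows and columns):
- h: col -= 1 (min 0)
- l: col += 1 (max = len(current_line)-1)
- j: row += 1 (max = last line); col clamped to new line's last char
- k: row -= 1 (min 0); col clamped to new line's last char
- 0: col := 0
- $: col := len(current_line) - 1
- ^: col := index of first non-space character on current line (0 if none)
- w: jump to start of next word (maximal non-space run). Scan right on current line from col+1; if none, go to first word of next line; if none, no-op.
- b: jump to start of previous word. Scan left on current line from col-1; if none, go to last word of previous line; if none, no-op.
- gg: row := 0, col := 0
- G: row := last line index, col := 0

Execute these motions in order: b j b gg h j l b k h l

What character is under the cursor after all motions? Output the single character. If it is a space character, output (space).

After 1 (b): row=0 col=0 char='_'
After 2 (j): row=1 col=0 char='_'
After 3 (b): row=0 col=21 char='r'
After 4 (gg): row=0 col=0 char='_'
After 5 (h): row=0 col=0 char='_'
After 6 (j): row=1 col=0 char='_'
After 7 (l): row=1 col=1 char='_'
After 8 (b): row=0 col=21 char='r'
After 9 (k): row=0 col=21 char='r'
After 10 (h): row=0 col=20 char='_'
After 11 (l): row=0 col=21 char='r'

Answer: r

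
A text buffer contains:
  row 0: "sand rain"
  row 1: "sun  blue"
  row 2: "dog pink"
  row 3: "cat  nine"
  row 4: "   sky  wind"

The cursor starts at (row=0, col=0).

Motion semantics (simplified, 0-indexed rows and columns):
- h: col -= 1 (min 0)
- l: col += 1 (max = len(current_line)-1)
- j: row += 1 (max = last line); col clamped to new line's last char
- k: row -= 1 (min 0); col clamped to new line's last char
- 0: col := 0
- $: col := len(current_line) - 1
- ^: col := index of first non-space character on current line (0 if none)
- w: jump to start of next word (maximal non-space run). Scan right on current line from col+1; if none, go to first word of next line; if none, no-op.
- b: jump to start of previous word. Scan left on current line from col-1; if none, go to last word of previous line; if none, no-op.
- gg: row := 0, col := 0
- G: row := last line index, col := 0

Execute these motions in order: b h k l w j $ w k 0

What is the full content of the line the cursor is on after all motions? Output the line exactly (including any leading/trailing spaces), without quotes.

After 1 (b): row=0 col=0 char='s'
After 2 (h): row=0 col=0 char='s'
After 3 (k): row=0 col=0 char='s'
After 4 (l): row=0 col=1 char='a'
After 5 (w): row=0 col=5 char='r'
After 6 (j): row=1 col=5 char='b'
After 7 ($): row=1 col=8 char='e'
After 8 (w): row=2 col=0 char='d'
After 9 (k): row=1 col=0 char='s'
After 10 (0): row=1 col=0 char='s'

Answer: sun  blue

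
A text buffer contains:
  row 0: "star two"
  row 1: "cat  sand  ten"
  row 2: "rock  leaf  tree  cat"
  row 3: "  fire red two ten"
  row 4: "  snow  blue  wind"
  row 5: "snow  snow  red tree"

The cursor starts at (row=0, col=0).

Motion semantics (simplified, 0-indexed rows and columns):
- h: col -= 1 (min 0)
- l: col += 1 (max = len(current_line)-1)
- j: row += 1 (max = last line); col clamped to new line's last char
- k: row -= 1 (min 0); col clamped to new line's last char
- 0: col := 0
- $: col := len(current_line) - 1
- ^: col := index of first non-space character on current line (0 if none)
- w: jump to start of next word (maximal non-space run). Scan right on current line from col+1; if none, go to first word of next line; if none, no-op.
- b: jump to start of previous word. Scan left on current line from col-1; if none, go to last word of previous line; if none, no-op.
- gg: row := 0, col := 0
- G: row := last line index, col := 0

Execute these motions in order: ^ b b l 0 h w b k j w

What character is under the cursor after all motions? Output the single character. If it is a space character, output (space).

After 1 (^): row=0 col=0 char='s'
After 2 (b): row=0 col=0 char='s'
After 3 (b): row=0 col=0 char='s'
After 4 (l): row=0 col=1 char='t'
After 5 (0): row=0 col=0 char='s'
After 6 (h): row=0 col=0 char='s'
After 7 (w): row=0 col=5 char='t'
After 8 (b): row=0 col=0 char='s'
After 9 (k): row=0 col=0 char='s'
After 10 (j): row=1 col=0 char='c'
After 11 (w): row=1 col=5 char='s'

Answer: s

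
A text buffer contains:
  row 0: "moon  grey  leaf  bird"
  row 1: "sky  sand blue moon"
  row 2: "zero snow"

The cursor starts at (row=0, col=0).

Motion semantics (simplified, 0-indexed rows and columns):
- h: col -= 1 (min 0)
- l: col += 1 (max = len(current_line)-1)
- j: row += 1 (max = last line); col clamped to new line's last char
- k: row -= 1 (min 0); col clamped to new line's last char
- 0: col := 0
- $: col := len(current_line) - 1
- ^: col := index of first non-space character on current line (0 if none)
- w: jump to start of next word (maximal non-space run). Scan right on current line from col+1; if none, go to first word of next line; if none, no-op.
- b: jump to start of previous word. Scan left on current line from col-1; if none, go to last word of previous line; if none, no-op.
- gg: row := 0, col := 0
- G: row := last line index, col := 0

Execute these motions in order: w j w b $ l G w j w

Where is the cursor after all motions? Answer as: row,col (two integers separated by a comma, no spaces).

Answer: 2,5

Derivation:
After 1 (w): row=0 col=6 char='g'
After 2 (j): row=1 col=6 char='a'
After 3 (w): row=1 col=10 char='b'
After 4 (b): row=1 col=5 char='s'
After 5 ($): row=1 col=18 char='n'
After 6 (l): row=1 col=18 char='n'
After 7 (G): row=2 col=0 char='z'
After 8 (w): row=2 col=5 char='s'
After 9 (j): row=2 col=5 char='s'
After 10 (w): row=2 col=5 char='s'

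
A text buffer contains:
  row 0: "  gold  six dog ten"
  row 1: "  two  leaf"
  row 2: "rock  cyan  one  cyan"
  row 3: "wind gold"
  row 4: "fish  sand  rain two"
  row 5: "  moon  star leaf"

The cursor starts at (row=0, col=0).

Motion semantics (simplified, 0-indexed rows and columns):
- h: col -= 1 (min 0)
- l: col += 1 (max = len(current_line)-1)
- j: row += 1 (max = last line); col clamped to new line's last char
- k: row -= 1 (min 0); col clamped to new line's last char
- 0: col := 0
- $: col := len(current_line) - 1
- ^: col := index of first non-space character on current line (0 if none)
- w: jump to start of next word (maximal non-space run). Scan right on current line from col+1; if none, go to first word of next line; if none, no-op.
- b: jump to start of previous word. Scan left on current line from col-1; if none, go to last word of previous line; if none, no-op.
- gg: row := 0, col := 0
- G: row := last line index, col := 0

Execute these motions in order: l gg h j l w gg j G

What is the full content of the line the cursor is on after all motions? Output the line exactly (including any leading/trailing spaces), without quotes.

Answer:   moon  star leaf

Derivation:
After 1 (l): row=0 col=1 char='_'
After 2 (gg): row=0 col=0 char='_'
After 3 (h): row=0 col=0 char='_'
After 4 (j): row=1 col=0 char='_'
After 5 (l): row=1 col=1 char='_'
After 6 (w): row=1 col=2 char='t'
After 7 (gg): row=0 col=0 char='_'
After 8 (j): row=1 col=0 char='_'
After 9 (G): row=5 col=0 char='_'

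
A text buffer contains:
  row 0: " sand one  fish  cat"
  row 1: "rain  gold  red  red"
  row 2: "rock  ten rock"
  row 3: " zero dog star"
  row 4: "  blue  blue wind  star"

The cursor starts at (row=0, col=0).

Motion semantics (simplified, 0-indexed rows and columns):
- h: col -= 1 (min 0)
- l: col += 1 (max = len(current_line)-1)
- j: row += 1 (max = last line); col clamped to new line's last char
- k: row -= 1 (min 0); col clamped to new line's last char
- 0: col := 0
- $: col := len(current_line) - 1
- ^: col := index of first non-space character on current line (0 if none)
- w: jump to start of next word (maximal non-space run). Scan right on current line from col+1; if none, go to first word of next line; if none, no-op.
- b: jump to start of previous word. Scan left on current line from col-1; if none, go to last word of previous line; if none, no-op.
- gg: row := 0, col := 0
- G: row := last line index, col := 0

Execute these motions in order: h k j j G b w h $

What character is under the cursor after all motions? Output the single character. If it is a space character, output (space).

After 1 (h): row=0 col=0 char='_'
After 2 (k): row=0 col=0 char='_'
After 3 (j): row=1 col=0 char='r'
After 4 (j): row=2 col=0 char='r'
After 5 (G): row=4 col=0 char='_'
After 6 (b): row=3 col=10 char='s'
After 7 (w): row=4 col=2 char='b'
After 8 (h): row=4 col=1 char='_'
After 9 ($): row=4 col=22 char='r'

Answer: r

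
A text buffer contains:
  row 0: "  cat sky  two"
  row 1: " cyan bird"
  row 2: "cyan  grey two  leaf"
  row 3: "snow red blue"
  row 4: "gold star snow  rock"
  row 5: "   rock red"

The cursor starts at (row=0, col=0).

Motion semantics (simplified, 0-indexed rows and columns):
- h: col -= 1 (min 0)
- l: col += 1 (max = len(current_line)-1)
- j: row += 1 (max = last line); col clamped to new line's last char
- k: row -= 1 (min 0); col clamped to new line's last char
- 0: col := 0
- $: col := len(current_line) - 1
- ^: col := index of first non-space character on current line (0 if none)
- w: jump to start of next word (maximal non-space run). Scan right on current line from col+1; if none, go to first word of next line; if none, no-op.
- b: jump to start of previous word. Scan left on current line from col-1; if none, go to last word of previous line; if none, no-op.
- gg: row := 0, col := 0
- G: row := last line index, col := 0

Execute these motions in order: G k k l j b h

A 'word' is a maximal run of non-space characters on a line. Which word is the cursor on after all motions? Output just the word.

After 1 (G): row=5 col=0 char='_'
After 2 (k): row=4 col=0 char='g'
After 3 (k): row=3 col=0 char='s'
After 4 (l): row=3 col=1 char='n'
After 5 (j): row=4 col=1 char='o'
After 6 (b): row=4 col=0 char='g'
After 7 (h): row=4 col=0 char='g'

Answer: gold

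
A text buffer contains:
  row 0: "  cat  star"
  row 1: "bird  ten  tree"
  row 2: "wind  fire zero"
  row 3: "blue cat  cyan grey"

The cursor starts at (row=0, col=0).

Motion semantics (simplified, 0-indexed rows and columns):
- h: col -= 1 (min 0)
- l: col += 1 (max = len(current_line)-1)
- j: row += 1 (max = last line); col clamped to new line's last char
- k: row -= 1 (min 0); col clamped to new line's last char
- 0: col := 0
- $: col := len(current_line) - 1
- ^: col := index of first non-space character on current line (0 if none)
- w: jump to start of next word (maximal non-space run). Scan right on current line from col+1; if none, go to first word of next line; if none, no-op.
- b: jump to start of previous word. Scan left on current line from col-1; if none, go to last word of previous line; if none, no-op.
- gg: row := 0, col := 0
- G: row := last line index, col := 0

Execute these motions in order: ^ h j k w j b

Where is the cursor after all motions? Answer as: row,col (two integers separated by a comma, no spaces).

After 1 (^): row=0 col=2 char='c'
After 2 (h): row=0 col=1 char='_'
After 3 (j): row=1 col=1 char='i'
After 4 (k): row=0 col=1 char='_'
After 5 (w): row=0 col=2 char='c'
After 6 (j): row=1 col=2 char='r'
After 7 (b): row=1 col=0 char='b'

Answer: 1,0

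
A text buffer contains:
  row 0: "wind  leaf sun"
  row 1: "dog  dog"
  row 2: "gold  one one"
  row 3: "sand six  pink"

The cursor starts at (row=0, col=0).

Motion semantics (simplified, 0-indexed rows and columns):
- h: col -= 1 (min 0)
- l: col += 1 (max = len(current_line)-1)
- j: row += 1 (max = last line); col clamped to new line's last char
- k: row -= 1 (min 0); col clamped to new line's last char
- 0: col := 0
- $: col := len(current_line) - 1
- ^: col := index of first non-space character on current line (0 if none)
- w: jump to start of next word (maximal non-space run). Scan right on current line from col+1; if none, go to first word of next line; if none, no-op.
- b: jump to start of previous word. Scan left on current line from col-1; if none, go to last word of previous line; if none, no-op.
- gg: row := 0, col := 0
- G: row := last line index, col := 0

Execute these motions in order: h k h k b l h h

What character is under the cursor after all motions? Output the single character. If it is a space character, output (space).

Answer: w

Derivation:
After 1 (h): row=0 col=0 char='w'
After 2 (k): row=0 col=0 char='w'
After 3 (h): row=0 col=0 char='w'
After 4 (k): row=0 col=0 char='w'
After 5 (b): row=0 col=0 char='w'
After 6 (l): row=0 col=1 char='i'
After 7 (h): row=0 col=0 char='w'
After 8 (h): row=0 col=0 char='w'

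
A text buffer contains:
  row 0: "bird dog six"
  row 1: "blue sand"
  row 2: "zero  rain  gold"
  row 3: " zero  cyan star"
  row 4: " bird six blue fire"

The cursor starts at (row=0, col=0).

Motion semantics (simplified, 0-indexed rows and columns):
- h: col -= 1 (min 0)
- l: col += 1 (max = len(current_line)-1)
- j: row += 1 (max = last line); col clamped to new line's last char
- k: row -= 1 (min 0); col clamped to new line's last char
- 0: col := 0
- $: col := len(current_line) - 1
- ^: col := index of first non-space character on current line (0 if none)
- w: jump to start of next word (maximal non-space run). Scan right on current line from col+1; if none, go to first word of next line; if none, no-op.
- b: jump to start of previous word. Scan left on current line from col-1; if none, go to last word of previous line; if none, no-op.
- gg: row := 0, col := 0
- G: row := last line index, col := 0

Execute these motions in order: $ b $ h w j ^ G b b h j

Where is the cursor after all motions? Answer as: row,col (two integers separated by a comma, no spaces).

Answer: 4,6

Derivation:
After 1 ($): row=0 col=11 char='x'
After 2 (b): row=0 col=9 char='s'
After 3 ($): row=0 col=11 char='x'
After 4 (h): row=0 col=10 char='i'
After 5 (w): row=1 col=0 char='b'
After 6 (j): row=2 col=0 char='z'
After 7 (^): row=2 col=0 char='z'
After 8 (G): row=4 col=0 char='_'
After 9 (b): row=3 col=12 char='s'
After 10 (b): row=3 col=7 char='c'
After 11 (h): row=3 col=6 char='_'
After 12 (j): row=4 col=6 char='s'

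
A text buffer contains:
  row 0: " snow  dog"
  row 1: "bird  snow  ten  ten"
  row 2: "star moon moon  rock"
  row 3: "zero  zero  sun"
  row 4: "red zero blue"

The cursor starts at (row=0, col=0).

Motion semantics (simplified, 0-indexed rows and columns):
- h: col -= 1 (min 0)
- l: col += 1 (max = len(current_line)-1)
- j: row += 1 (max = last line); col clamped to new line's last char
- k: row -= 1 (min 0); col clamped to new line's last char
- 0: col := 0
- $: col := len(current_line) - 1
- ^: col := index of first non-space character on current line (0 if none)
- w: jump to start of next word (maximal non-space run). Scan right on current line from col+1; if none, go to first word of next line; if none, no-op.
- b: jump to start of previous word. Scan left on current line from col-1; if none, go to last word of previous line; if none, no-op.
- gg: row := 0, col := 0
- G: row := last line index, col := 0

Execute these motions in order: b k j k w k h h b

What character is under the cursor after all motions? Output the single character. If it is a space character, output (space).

After 1 (b): row=0 col=0 char='_'
After 2 (k): row=0 col=0 char='_'
After 3 (j): row=1 col=0 char='b'
After 4 (k): row=0 col=0 char='_'
After 5 (w): row=0 col=1 char='s'
After 6 (k): row=0 col=1 char='s'
After 7 (h): row=0 col=0 char='_'
After 8 (h): row=0 col=0 char='_'
After 9 (b): row=0 col=0 char='_'

Answer: (space)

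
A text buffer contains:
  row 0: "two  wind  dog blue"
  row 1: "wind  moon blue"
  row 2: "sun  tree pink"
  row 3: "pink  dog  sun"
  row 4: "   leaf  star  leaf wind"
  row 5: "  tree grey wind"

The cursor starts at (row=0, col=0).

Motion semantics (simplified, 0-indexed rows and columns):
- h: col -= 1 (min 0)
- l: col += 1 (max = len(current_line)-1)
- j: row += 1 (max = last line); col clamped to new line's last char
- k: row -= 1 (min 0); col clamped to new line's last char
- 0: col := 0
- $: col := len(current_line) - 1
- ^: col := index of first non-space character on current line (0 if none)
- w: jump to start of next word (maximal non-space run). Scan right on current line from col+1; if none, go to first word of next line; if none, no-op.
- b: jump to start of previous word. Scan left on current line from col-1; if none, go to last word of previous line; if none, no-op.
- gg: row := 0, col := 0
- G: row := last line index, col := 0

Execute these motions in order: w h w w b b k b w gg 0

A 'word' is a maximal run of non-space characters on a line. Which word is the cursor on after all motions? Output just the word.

Answer: two

Derivation:
After 1 (w): row=0 col=5 char='w'
After 2 (h): row=0 col=4 char='_'
After 3 (w): row=0 col=5 char='w'
After 4 (w): row=0 col=11 char='d'
After 5 (b): row=0 col=5 char='w'
After 6 (b): row=0 col=0 char='t'
After 7 (k): row=0 col=0 char='t'
After 8 (b): row=0 col=0 char='t'
After 9 (w): row=0 col=5 char='w'
After 10 (gg): row=0 col=0 char='t'
After 11 (0): row=0 col=0 char='t'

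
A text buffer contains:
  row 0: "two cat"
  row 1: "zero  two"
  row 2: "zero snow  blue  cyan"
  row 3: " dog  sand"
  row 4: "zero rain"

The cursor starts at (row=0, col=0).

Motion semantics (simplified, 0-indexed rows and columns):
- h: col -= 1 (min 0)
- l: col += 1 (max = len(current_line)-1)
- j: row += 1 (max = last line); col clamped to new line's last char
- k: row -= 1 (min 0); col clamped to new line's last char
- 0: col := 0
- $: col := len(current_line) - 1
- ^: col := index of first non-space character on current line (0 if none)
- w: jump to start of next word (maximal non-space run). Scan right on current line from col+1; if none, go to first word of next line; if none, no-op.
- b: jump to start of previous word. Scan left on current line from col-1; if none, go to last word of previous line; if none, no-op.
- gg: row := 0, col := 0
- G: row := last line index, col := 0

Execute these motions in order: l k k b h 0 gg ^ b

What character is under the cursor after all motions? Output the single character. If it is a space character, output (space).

Answer: t

Derivation:
After 1 (l): row=0 col=1 char='w'
After 2 (k): row=0 col=1 char='w'
After 3 (k): row=0 col=1 char='w'
After 4 (b): row=0 col=0 char='t'
After 5 (h): row=0 col=0 char='t'
After 6 (0): row=0 col=0 char='t'
After 7 (gg): row=0 col=0 char='t'
After 8 (^): row=0 col=0 char='t'
After 9 (b): row=0 col=0 char='t'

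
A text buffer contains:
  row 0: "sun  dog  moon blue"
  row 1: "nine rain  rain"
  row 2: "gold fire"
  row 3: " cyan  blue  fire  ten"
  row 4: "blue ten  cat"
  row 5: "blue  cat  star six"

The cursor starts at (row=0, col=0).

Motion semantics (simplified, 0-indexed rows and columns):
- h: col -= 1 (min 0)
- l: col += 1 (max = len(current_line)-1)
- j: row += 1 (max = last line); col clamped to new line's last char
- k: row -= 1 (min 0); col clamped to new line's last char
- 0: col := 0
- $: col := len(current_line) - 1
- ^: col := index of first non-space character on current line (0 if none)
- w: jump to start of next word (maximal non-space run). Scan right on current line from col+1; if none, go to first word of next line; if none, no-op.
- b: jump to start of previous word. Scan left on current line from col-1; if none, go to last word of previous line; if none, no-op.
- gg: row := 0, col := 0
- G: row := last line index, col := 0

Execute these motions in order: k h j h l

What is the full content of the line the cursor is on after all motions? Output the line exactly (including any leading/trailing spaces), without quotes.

Answer: nine rain  rain

Derivation:
After 1 (k): row=0 col=0 char='s'
After 2 (h): row=0 col=0 char='s'
After 3 (j): row=1 col=0 char='n'
After 4 (h): row=1 col=0 char='n'
After 5 (l): row=1 col=1 char='i'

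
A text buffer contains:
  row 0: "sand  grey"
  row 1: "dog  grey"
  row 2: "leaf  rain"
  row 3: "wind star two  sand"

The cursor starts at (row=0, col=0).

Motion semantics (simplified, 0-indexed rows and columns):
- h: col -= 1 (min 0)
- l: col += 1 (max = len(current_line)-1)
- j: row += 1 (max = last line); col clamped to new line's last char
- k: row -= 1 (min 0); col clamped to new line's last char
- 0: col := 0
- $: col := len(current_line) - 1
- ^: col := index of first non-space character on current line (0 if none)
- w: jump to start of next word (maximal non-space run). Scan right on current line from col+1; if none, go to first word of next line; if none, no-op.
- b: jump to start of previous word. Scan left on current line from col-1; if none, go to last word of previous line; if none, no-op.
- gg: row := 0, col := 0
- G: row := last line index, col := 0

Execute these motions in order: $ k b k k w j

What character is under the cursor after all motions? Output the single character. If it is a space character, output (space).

After 1 ($): row=0 col=9 char='y'
After 2 (k): row=0 col=9 char='y'
After 3 (b): row=0 col=6 char='g'
After 4 (k): row=0 col=6 char='g'
After 5 (k): row=0 col=6 char='g'
After 6 (w): row=1 col=0 char='d'
After 7 (j): row=2 col=0 char='l'

Answer: l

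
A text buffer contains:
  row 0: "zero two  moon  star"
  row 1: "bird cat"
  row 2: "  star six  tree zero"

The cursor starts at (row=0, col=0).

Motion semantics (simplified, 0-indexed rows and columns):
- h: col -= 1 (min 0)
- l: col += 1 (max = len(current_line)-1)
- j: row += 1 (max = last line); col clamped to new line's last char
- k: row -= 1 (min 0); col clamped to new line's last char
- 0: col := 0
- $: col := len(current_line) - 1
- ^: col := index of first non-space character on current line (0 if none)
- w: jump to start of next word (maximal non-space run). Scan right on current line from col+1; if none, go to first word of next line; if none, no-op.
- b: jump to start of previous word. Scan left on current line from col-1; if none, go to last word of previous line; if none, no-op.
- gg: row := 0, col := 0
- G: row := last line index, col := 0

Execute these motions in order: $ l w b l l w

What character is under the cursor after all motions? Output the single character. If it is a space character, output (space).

After 1 ($): row=0 col=19 char='r'
After 2 (l): row=0 col=19 char='r'
After 3 (w): row=1 col=0 char='b'
After 4 (b): row=0 col=16 char='s'
After 5 (l): row=0 col=17 char='t'
After 6 (l): row=0 col=18 char='a'
After 7 (w): row=1 col=0 char='b'

Answer: b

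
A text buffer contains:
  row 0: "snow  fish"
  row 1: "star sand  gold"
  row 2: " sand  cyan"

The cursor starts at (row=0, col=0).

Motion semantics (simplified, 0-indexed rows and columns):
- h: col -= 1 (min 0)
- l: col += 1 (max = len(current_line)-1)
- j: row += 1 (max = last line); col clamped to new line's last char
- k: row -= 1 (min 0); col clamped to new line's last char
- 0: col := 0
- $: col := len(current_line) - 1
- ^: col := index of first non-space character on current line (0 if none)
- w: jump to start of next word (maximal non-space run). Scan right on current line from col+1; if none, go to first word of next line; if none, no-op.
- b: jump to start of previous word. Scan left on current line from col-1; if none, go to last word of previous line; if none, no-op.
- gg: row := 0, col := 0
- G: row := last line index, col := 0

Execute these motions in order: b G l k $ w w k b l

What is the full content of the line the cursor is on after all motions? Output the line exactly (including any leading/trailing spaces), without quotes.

After 1 (b): row=0 col=0 char='s'
After 2 (G): row=2 col=0 char='_'
After 3 (l): row=2 col=1 char='s'
After 4 (k): row=1 col=1 char='t'
After 5 ($): row=1 col=14 char='d'
After 6 (w): row=2 col=1 char='s'
After 7 (w): row=2 col=7 char='c'
After 8 (k): row=1 col=7 char='n'
After 9 (b): row=1 col=5 char='s'
After 10 (l): row=1 col=6 char='a'

Answer: star sand  gold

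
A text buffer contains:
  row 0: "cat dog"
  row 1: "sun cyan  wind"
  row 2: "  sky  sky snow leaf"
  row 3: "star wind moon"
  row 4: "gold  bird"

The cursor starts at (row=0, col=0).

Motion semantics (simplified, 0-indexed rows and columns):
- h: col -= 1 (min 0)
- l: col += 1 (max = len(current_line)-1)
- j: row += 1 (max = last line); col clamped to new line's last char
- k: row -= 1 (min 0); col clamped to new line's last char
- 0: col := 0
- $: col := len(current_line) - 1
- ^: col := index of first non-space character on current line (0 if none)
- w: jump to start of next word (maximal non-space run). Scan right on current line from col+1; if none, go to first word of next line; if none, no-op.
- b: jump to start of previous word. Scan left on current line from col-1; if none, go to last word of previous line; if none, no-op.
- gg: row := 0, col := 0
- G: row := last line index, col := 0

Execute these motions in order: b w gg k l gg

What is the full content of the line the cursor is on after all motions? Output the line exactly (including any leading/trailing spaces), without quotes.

After 1 (b): row=0 col=0 char='c'
After 2 (w): row=0 col=4 char='d'
After 3 (gg): row=0 col=0 char='c'
After 4 (k): row=0 col=0 char='c'
After 5 (l): row=0 col=1 char='a'
After 6 (gg): row=0 col=0 char='c'

Answer: cat dog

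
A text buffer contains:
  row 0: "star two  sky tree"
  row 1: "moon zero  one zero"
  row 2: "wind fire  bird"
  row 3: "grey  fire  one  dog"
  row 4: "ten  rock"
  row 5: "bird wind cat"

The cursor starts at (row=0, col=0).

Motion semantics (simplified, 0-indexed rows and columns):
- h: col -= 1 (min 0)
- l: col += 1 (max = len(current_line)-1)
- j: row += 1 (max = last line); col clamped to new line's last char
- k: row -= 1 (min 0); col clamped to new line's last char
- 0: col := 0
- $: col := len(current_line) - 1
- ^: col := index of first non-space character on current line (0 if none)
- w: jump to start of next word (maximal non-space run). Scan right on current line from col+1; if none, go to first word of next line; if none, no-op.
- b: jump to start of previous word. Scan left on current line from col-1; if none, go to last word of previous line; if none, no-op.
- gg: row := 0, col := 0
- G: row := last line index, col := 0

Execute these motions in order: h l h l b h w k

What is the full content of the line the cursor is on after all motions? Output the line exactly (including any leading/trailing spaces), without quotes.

After 1 (h): row=0 col=0 char='s'
After 2 (l): row=0 col=1 char='t'
After 3 (h): row=0 col=0 char='s'
After 4 (l): row=0 col=1 char='t'
After 5 (b): row=0 col=0 char='s'
After 6 (h): row=0 col=0 char='s'
After 7 (w): row=0 col=5 char='t'
After 8 (k): row=0 col=5 char='t'

Answer: star two  sky tree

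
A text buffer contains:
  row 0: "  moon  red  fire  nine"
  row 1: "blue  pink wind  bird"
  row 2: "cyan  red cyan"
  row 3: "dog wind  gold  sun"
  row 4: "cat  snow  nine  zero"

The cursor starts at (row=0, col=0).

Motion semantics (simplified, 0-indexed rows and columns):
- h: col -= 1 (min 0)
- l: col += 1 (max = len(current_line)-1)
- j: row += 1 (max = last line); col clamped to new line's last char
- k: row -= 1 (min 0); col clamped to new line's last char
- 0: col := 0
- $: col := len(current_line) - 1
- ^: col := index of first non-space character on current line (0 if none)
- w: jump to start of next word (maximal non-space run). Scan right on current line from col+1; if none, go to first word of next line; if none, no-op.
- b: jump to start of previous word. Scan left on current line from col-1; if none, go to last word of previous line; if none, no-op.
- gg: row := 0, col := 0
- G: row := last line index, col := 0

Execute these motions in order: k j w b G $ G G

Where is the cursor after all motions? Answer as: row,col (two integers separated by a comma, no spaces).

After 1 (k): row=0 col=0 char='_'
After 2 (j): row=1 col=0 char='b'
After 3 (w): row=1 col=6 char='p'
After 4 (b): row=1 col=0 char='b'
After 5 (G): row=4 col=0 char='c'
After 6 ($): row=4 col=20 char='o'
After 7 (G): row=4 col=0 char='c'
After 8 (G): row=4 col=0 char='c'

Answer: 4,0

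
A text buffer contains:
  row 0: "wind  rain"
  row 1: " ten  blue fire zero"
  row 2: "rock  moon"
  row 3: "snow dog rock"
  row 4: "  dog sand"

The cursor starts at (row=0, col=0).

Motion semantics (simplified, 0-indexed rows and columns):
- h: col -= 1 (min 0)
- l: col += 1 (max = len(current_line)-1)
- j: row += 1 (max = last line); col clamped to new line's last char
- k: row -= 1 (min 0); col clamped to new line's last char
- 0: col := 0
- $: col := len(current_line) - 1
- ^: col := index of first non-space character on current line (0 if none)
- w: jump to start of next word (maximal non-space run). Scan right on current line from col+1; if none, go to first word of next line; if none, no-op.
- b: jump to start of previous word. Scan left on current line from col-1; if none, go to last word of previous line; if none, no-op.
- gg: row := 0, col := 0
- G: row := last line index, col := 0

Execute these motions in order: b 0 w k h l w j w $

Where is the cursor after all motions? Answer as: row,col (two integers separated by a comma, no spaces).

After 1 (b): row=0 col=0 char='w'
After 2 (0): row=0 col=0 char='w'
After 3 (w): row=0 col=6 char='r'
After 4 (k): row=0 col=6 char='r'
After 5 (h): row=0 col=5 char='_'
After 6 (l): row=0 col=6 char='r'
After 7 (w): row=1 col=1 char='t'
After 8 (j): row=2 col=1 char='o'
After 9 (w): row=2 col=6 char='m'
After 10 ($): row=2 col=9 char='n'

Answer: 2,9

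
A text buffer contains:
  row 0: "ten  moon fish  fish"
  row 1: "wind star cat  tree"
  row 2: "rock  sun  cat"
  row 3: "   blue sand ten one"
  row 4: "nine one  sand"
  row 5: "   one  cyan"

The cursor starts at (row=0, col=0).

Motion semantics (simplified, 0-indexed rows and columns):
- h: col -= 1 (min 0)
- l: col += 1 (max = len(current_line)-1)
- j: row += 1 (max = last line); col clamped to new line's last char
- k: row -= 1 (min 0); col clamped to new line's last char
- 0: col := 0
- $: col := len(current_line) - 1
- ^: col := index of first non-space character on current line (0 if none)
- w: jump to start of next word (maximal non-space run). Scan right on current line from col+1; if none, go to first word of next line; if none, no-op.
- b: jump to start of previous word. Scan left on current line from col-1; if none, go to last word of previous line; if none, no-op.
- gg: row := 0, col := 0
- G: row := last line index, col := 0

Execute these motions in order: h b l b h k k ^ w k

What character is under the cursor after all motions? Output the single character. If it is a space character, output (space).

Answer: m

Derivation:
After 1 (h): row=0 col=0 char='t'
After 2 (b): row=0 col=0 char='t'
After 3 (l): row=0 col=1 char='e'
After 4 (b): row=0 col=0 char='t'
After 5 (h): row=0 col=0 char='t'
After 6 (k): row=0 col=0 char='t'
After 7 (k): row=0 col=0 char='t'
After 8 (^): row=0 col=0 char='t'
After 9 (w): row=0 col=5 char='m'
After 10 (k): row=0 col=5 char='m'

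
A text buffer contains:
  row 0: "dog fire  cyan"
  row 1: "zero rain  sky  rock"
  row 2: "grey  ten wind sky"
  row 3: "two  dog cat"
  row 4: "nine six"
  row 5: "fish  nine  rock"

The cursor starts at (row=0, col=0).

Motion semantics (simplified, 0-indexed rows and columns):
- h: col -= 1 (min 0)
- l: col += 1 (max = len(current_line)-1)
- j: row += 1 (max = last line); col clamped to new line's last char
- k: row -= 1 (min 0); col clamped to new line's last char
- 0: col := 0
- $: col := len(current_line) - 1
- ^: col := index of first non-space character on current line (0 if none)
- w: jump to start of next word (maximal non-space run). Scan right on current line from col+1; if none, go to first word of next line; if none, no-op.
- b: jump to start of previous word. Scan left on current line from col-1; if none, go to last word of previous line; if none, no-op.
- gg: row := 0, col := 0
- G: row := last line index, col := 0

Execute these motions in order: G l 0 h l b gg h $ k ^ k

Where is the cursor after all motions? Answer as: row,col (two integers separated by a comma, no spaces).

Answer: 0,0

Derivation:
After 1 (G): row=5 col=0 char='f'
After 2 (l): row=5 col=1 char='i'
After 3 (0): row=5 col=0 char='f'
After 4 (h): row=5 col=0 char='f'
After 5 (l): row=5 col=1 char='i'
After 6 (b): row=5 col=0 char='f'
After 7 (gg): row=0 col=0 char='d'
After 8 (h): row=0 col=0 char='d'
After 9 ($): row=0 col=13 char='n'
After 10 (k): row=0 col=13 char='n'
After 11 (^): row=0 col=0 char='d'
After 12 (k): row=0 col=0 char='d'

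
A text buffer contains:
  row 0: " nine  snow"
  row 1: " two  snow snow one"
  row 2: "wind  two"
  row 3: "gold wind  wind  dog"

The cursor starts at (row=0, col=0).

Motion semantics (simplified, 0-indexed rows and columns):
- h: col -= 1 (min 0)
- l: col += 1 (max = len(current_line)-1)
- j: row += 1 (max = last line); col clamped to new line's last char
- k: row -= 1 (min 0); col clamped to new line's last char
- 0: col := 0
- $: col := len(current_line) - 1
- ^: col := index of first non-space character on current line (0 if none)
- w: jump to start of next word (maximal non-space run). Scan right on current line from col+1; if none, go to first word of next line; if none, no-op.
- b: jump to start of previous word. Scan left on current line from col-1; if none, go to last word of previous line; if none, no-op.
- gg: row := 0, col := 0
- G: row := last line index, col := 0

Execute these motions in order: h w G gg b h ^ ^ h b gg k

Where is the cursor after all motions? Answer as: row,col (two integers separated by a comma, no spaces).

Answer: 0,0

Derivation:
After 1 (h): row=0 col=0 char='_'
After 2 (w): row=0 col=1 char='n'
After 3 (G): row=3 col=0 char='g'
After 4 (gg): row=0 col=0 char='_'
After 5 (b): row=0 col=0 char='_'
After 6 (h): row=0 col=0 char='_'
After 7 (^): row=0 col=1 char='n'
After 8 (^): row=0 col=1 char='n'
After 9 (h): row=0 col=0 char='_'
After 10 (b): row=0 col=0 char='_'
After 11 (gg): row=0 col=0 char='_'
After 12 (k): row=0 col=0 char='_'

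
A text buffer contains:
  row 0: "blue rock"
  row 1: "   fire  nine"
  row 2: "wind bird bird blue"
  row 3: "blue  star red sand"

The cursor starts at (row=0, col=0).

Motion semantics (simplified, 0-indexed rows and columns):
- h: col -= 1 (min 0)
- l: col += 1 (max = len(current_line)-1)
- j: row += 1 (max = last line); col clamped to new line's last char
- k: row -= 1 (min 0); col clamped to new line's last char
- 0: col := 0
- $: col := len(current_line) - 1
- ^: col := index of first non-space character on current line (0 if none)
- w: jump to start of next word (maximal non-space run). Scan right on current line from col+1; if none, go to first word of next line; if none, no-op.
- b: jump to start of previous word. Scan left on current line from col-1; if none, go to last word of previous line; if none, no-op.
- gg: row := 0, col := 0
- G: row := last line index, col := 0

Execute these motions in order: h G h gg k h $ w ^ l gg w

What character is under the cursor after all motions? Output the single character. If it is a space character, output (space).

Answer: r

Derivation:
After 1 (h): row=0 col=0 char='b'
After 2 (G): row=3 col=0 char='b'
After 3 (h): row=3 col=0 char='b'
After 4 (gg): row=0 col=0 char='b'
After 5 (k): row=0 col=0 char='b'
After 6 (h): row=0 col=0 char='b'
After 7 ($): row=0 col=8 char='k'
After 8 (w): row=1 col=3 char='f'
After 9 (^): row=1 col=3 char='f'
After 10 (l): row=1 col=4 char='i'
After 11 (gg): row=0 col=0 char='b'
After 12 (w): row=0 col=5 char='r'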